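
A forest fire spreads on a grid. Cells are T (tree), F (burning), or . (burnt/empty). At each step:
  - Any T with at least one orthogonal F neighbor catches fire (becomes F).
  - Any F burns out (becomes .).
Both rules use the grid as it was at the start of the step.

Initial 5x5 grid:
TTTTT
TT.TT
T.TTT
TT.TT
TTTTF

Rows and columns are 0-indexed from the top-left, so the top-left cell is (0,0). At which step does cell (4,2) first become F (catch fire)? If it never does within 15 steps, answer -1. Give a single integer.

Step 1: cell (4,2)='T' (+2 fires, +1 burnt)
Step 2: cell (4,2)='F' (+3 fires, +2 burnt)
  -> target ignites at step 2
Step 3: cell (4,2)='.' (+3 fires, +3 burnt)
Step 4: cell (4,2)='.' (+5 fires, +3 burnt)
Step 5: cell (4,2)='.' (+2 fires, +5 burnt)
Step 6: cell (4,2)='.' (+2 fires, +2 burnt)
Step 7: cell (4,2)='.' (+2 fires, +2 burnt)
Step 8: cell (4,2)='.' (+2 fires, +2 burnt)
Step 9: cell (4,2)='.' (+0 fires, +2 burnt)
  fire out at step 9

2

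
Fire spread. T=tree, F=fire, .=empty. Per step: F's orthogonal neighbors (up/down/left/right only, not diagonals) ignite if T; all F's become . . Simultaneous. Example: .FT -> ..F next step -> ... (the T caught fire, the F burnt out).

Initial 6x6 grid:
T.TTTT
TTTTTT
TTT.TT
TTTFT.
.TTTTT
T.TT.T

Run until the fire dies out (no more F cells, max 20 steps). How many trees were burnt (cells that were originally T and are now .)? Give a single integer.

Answer: 28

Derivation:
Step 1: +3 fires, +1 burnt (F count now 3)
Step 2: +6 fires, +3 burnt (F count now 6)
Step 3: +8 fires, +6 burnt (F count now 8)
Step 4: +7 fires, +8 burnt (F count now 7)
Step 5: +3 fires, +7 burnt (F count now 3)
Step 6: +1 fires, +3 burnt (F count now 1)
Step 7: +0 fires, +1 burnt (F count now 0)
Fire out after step 7
Initially T: 29, now '.': 35
Total burnt (originally-T cells now '.'): 28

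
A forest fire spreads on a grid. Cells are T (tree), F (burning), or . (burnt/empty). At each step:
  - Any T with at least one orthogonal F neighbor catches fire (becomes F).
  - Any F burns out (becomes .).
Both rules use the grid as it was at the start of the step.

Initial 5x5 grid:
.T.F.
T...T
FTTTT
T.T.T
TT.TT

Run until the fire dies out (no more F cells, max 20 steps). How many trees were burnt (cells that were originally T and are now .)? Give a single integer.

Step 1: +3 fires, +2 burnt (F count now 3)
Step 2: +2 fires, +3 burnt (F count now 2)
Step 3: +3 fires, +2 burnt (F count now 3)
Step 4: +1 fires, +3 burnt (F count now 1)
Step 5: +2 fires, +1 burnt (F count now 2)
Step 6: +1 fires, +2 burnt (F count now 1)
Step 7: +1 fires, +1 burnt (F count now 1)
Step 8: +0 fires, +1 burnt (F count now 0)
Fire out after step 8
Initially T: 14, now '.': 24
Total burnt (originally-T cells now '.'): 13

Answer: 13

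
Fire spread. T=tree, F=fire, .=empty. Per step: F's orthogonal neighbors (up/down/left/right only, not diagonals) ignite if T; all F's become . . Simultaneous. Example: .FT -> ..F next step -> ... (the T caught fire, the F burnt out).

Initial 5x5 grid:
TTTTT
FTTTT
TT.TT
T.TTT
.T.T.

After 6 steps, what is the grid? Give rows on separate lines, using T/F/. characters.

Step 1: 3 trees catch fire, 1 burn out
  FTTTT
  .FTTT
  FT.TT
  T.TTT
  .T.T.
Step 2: 4 trees catch fire, 3 burn out
  .FTTT
  ..FTT
  .F.TT
  F.TTT
  .T.T.
Step 3: 2 trees catch fire, 4 burn out
  ..FTT
  ...FT
  ...TT
  ..TTT
  .T.T.
Step 4: 3 trees catch fire, 2 burn out
  ...FT
  ....F
  ...FT
  ..TTT
  .T.T.
Step 5: 3 trees catch fire, 3 burn out
  ....F
  .....
  ....F
  ..TFT
  .T.T.
Step 6: 3 trees catch fire, 3 burn out
  .....
  .....
  .....
  ..F.F
  .T.F.

.....
.....
.....
..F.F
.T.F.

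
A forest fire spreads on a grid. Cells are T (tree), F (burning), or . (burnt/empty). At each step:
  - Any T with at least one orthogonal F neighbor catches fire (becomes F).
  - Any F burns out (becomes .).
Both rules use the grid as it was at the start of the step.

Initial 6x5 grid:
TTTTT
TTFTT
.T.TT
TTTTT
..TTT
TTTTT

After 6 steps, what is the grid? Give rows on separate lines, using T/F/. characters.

Step 1: 3 trees catch fire, 1 burn out
  TTFTT
  TF.FT
  .T.TT
  TTTTT
  ..TTT
  TTTTT
Step 2: 6 trees catch fire, 3 burn out
  TF.FT
  F...F
  .F.FT
  TTTTT
  ..TTT
  TTTTT
Step 3: 5 trees catch fire, 6 burn out
  F...F
  .....
  ....F
  TFTFT
  ..TTT
  TTTTT
Step 4: 4 trees catch fire, 5 burn out
  .....
  .....
  .....
  F.F.F
  ..TFT
  TTTTT
Step 5: 3 trees catch fire, 4 burn out
  .....
  .....
  .....
  .....
  ..F.F
  TTTFT
Step 6: 2 trees catch fire, 3 burn out
  .....
  .....
  .....
  .....
  .....
  TTF.F

.....
.....
.....
.....
.....
TTF.F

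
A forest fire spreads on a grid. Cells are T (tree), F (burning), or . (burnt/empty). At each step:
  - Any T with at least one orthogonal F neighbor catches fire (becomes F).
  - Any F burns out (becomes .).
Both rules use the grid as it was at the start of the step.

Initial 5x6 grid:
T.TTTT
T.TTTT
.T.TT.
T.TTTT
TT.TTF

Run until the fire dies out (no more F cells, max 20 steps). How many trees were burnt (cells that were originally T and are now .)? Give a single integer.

Step 1: +2 fires, +1 burnt (F count now 2)
Step 2: +2 fires, +2 burnt (F count now 2)
Step 3: +2 fires, +2 burnt (F count now 2)
Step 4: +3 fires, +2 burnt (F count now 3)
Step 5: +3 fires, +3 burnt (F count now 3)
Step 6: +3 fires, +3 burnt (F count now 3)
Step 7: +1 fires, +3 burnt (F count now 1)
Step 8: +0 fires, +1 burnt (F count now 0)
Fire out after step 8
Initially T: 22, now '.': 24
Total burnt (originally-T cells now '.'): 16

Answer: 16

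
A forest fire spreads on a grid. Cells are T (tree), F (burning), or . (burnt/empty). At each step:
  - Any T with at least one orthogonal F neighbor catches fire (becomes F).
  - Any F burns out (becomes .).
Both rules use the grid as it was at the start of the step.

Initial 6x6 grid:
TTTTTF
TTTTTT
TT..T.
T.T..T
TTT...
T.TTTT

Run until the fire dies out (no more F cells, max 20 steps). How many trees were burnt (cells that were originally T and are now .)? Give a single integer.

Answer: 24

Derivation:
Step 1: +2 fires, +1 burnt (F count now 2)
Step 2: +2 fires, +2 burnt (F count now 2)
Step 3: +3 fires, +2 burnt (F count now 3)
Step 4: +2 fires, +3 burnt (F count now 2)
Step 5: +2 fires, +2 burnt (F count now 2)
Step 6: +2 fires, +2 burnt (F count now 2)
Step 7: +1 fires, +2 burnt (F count now 1)
Step 8: +1 fires, +1 burnt (F count now 1)
Step 9: +1 fires, +1 burnt (F count now 1)
Step 10: +2 fires, +1 burnt (F count now 2)
Step 11: +1 fires, +2 burnt (F count now 1)
Step 12: +2 fires, +1 burnt (F count now 2)
Step 13: +1 fires, +2 burnt (F count now 1)
Step 14: +1 fires, +1 burnt (F count now 1)
Step 15: +1 fires, +1 burnt (F count now 1)
Step 16: +0 fires, +1 burnt (F count now 0)
Fire out after step 16
Initially T: 25, now '.': 35
Total burnt (originally-T cells now '.'): 24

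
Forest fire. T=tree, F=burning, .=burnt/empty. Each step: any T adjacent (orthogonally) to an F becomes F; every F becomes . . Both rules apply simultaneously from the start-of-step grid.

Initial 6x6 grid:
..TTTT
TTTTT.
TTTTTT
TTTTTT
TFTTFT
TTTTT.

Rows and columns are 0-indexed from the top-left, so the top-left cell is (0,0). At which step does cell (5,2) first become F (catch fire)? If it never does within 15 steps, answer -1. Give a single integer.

Step 1: cell (5,2)='T' (+8 fires, +2 burnt)
Step 2: cell (5,2)='F' (+9 fires, +8 burnt)
  -> target ignites at step 2
Step 3: cell (5,2)='.' (+6 fires, +9 burnt)
Step 4: cell (5,2)='.' (+4 fires, +6 burnt)
Step 5: cell (5,2)='.' (+3 fires, +4 burnt)
Step 6: cell (5,2)='.' (+0 fires, +3 burnt)
  fire out at step 6

2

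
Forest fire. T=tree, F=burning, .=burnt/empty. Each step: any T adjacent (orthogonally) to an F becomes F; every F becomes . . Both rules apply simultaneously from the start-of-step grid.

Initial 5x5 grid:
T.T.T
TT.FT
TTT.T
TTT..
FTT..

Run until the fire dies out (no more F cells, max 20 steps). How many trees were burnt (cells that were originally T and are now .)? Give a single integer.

Step 1: +3 fires, +2 burnt (F count now 3)
Step 2: +5 fires, +3 burnt (F count now 5)
Step 3: +3 fires, +5 burnt (F count now 3)
Step 4: +3 fires, +3 burnt (F count now 3)
Step 5: +0 fires, +3 burnt (F count now 0)
Fire out after step 5
Initially T: 15, now '.': 24
Total burnt (originally-T cells now '.'): 14

Answer: 14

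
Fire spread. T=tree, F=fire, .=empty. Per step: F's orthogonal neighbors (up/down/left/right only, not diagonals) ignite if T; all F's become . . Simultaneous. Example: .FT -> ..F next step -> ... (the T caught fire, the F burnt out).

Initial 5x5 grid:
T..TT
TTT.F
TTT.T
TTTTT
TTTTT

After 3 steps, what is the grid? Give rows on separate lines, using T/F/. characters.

Step 1: 2 trees catch fire, 1 burn out
  T..TF
  TTT..
  TTT.F
  TTTTT
  TTTTT
Step 2: 2 trees catch fire, 2 burn out
  T..F.
  TTT..
  TTT..
  TTTTF
  TTTTT
Step 3: 2 trees catch fire, 2 burn out
  T....
  TTT..
  TTT..
  TTTF.
  TTTTF

T....
TTT..
TTT..
TTTF.
TTTTF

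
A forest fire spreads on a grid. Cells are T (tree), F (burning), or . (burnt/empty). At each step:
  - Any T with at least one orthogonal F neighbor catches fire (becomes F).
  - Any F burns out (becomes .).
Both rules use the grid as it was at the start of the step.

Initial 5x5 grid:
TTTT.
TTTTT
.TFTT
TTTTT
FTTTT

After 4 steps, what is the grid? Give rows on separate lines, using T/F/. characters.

Step 1: 6 trees catch fire, 2 burn out
  TTTT.
  TTFTT
  .F.FT
  FTFTT
  .FTTT
Step 2: 7 trees catch fire, 6 burn out
  TTFT.
  TF.FT
  ....F
  .F.FT
  ..FTT
Step 3: 6 trees catch fire, 7 burn out
  TF.F.
  F...F
  .....
  ....F
  ...FT
Step 4: 2 trees catch fire, 6 burn out
  F....
  .....
  .....
  .....
  ....F

F....
.....
.....
.....
....F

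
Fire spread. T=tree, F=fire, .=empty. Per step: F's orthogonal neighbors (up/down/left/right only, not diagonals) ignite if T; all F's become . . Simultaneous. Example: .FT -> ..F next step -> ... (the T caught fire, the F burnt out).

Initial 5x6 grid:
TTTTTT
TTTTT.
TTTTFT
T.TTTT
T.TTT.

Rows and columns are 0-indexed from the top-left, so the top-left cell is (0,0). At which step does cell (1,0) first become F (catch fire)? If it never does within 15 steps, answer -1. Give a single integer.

Step 1: cell (1,0)='T' (+4 fires, +1 burnt)
Step 2: cell (1,0)='T' (+6 fires, +4 burnt)
Step 3: cell (1,0)='T' (+6 fires, +6 burnt)
Step 4: cell (1,0)='T' (+4 fires, +6 burnt)
Step 5: cell (1,0)='F' (+3 fires, +4 burnt)
  -> target ignites at step 5
Step 6: cell (1,0)='.' (+2 fires, +3 burnt)
Step 7: cell (1,0)='.' (+0 fires, +2 burnt)
  fire out at step 7

5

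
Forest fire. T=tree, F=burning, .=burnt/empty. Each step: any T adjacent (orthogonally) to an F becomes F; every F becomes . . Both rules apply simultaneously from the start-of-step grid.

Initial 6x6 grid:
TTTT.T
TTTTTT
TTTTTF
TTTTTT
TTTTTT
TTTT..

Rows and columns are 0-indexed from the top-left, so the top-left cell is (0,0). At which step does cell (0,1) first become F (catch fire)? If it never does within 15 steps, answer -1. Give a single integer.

Step 1: cell (0,1)='T' (+3 fires, +1 burnt)
Step 2: cell (0,1)='T' (+5 fires, +3 burnt)
Step 3: cell (0,1)='T' (+4 fires, +5 burnt)
Step 4: cell (0,1)='T' (+5 fires, +4 burnt)
Step 5: cell (0,1)='T' (+6 fires, +5 burnt)
Step 6: cell (0,1)='F' (+5 fires, +6 burnt)
  -> target ignites at step 6
Step 7: cell (0,1)='.' (+3 fires, +5 burnt)
Step 8: cell (0,1)='.' (+1 fires, +3 burnt)
Step 9: cell (0,1)='.' (+0 fires, +1 burnt)
  fire out at step 9

6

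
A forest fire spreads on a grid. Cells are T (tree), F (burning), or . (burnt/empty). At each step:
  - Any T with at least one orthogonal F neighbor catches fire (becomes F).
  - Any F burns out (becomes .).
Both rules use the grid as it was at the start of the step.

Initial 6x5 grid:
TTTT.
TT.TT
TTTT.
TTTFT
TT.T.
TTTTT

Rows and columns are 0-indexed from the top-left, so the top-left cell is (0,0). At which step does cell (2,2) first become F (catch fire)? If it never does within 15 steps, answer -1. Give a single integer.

Step 1: cell (2,2)='T' (+4 fires, +1 burnt)
Step 2: cell (2,2)='F' (+4 fires, +4 burnt)
  -> target ignites at step 2
Step 3: cell (2,2)='.' (+7 fires, +4 burnt)
Step 4: cell (2,2)='.' (+5 fires, +7 burnt)
Step 5: cell (2,2)='.' (+3 fires, +5 burnt)
Step 6: cell (2,2)='.' (+1 fires, +3 burnt)
Step 7: cell (2,2)='.' (+0 fires, +1 burnt)
  fire out at step 7

2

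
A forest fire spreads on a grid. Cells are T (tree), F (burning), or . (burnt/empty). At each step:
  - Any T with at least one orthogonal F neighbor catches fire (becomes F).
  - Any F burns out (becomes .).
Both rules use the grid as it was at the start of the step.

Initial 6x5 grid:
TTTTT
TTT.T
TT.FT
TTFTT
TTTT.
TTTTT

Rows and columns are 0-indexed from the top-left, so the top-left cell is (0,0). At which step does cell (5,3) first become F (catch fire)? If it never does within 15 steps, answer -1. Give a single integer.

Step 1: cell (5,3)='T' (+4 fires, +2 burnt)
Step 2: cell (5,3)='T' (+7 fires, +4 burnt)
Step 3: cell (5,3)='F' (+6 fires, +7 burnt)
  -> target ignites at step 3
Step 4: cell (5,3)='.' (+6 fires, +6 burnt)
Step 5: cell (5,3)='.' (+2 fires, +6 burnt)
Step 6: cell (5,3)='.' (+0 fires, +2 burnt)
  fire out at step 6

3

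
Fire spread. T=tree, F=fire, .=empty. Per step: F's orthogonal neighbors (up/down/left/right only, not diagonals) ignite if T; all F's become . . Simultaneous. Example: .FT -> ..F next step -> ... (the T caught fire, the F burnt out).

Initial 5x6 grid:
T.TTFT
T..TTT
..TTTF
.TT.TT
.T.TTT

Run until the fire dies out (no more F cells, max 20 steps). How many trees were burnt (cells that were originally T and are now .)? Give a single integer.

Step 1: +6 fires, +2 burnt (F count now 6)
Step 2: +5 fires, +6 burnt (F count now 5)
Step 3: +2 fires, +5 burnt (F count now 2)
Step 4: +2 fires, +2 burnt (F count now 2)
Step 5: +1 fires, +2 burnt (F count now 1)
Step 6: +1 fires, +1 burnt (F count now 1)
Step 7: +0 fires, +1 burnt (F count now 0)
Fire out after step 7
Initially T: 19, now '.': 28
Total burnt (originally-T cells now '.'): 17

Answer: 17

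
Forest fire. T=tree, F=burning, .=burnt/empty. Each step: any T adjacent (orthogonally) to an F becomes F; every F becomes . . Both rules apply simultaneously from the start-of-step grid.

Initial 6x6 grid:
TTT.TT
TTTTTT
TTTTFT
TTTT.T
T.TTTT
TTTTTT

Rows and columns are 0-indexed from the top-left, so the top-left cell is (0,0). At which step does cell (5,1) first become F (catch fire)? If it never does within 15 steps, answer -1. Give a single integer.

Step 1: cell (5,1)='T' (+3 fires, +1 burnt)
Step 2: cell (5,1)='T' (+6 fires, +3 burnt)
Step 3: cell (5,1)='T' (+6 fires, +6 burnt)
Step 4: cell (5,1)='T' (+8 fires, +6 burnt)
Step 5: cell (5,1)='T' (+5 fires, +8 burnt)
Step 6: cell (5,1)='F' (+3 fires, +5 burnt)
  -> target ignites at step 6
Step 7: cell (5,1)='.' (+1 fires, +3 burnt)
Step 8: cell (5,1)='.' (+0 fires, +1 burnt)
  fire out at step 8

6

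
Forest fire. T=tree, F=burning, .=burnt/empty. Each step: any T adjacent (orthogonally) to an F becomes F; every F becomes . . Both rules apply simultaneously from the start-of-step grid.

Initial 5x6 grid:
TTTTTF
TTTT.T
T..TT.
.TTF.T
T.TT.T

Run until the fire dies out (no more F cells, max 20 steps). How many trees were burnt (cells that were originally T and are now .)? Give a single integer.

Step 1: +5 fires, +2 burnt (F count now 5)
Step 2: +5 fires, +5 burnt (F count now 5)
Step 3: +2 fires, +5 burnt (F count now 2)
Step 4: +2 fires, +2 burnt (F count now 2)
Step 5: +2 fires, +2 burnt (F count now 2)
Step 6: +1 fires, +2 burnt (F count now 1)
Step 7: +0 fires, +1 burnt (F count now 0)
Fire out after step 7
Initially T: 20, now '.': 27
Total burnt (originally-T cells now '.'): 17

Answer: 17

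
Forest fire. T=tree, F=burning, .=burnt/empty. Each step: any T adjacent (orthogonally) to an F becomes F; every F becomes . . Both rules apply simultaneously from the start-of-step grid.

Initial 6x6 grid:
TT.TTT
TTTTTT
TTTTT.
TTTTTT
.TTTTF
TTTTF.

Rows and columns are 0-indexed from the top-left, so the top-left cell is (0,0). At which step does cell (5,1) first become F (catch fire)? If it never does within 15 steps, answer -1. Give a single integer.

Step 1: cell (5,1)='T' (+3 fires, +2 burnt)
Step 2: cell (5,1)='T' (+3 fires, +3 burnt)
Step 3: cell (5,1)='F' (+4 fires, +3 burnt)
  -> target ignites at step 3
Step 4: cell (5,1)='.' (+5 fires, +4 burnt)
Step 5: cell (5,1)='.' (+5 fires, +5 burnt)
Step 6: cell (5,1)='.' (+5 fires, +5 burnt)
Step 7: cell (5,1)='.' (+2 fires, +5 burnt)
Step 8: cell (5,1)='.' (+2 fires, +2 burnt)
Step 9: cell (5,1)='.' (+1 fires, +2 burnt)
Step 10: cell (5,1)='.' (+0 fires, +1 burnt)
  fire out at step 10

3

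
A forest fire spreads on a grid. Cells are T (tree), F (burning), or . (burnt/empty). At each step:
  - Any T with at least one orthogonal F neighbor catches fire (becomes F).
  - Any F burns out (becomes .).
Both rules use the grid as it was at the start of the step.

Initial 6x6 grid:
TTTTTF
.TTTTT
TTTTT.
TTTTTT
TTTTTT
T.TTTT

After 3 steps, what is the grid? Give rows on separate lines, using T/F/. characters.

Step 1: 2 trees catch fire, 1 burn out
  TTTTF.
  .TTTTF
  TTTTT.
  TTTTTT
  TTTTTT
  T.TTTT
Step 2: 2 trees catch fire, 2 burn out
  TTTF..
  .TTTF.
  TTTTT.
  TTTTTT
  TTTTTT
  T.TTTT
Step 3: 3 trees catch fire, 2 burn out
  TTF...
  .TTF..
  TTTTF.
  TTTTTT
  TTTTTT
  T.TTTT

TTF...
.TTF..
TTTTF.
TTTTTT
TTTTTT
T.TTTT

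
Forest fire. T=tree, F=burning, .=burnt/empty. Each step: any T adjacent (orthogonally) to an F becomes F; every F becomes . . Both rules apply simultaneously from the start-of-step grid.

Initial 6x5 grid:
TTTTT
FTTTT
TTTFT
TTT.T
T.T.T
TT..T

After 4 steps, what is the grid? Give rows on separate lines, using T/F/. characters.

Step 1: 6 trees catch fire, 2 burn out
  FTTTT
  .FTFT
  FTF.F
  TTT.T
  T.T.T
  TT..T
Step 2: 8 trees catch fire, 6 burn out
  .FTFT
  ..F.F
  .F...
  FTF.F
  T.T.T
  TT..T
Step 3: 6 trees catch fire, 8 burn out
  ..F.F
  .....
  .....
  .F...
  F.F.F
  TT..T
Step 4: 2 trees catch fire, 6 burn out
  .....
  .....
  .....
  .....
  .....
  FT..F

.....
.....
.....
.....
.....
FT..F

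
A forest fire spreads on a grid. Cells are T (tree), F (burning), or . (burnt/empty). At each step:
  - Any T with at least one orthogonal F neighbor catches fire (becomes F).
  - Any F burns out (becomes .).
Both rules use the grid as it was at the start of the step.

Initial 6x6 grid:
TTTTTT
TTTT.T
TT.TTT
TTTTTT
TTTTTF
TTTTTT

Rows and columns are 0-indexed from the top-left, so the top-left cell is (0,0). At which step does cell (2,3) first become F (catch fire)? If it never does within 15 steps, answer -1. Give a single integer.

Step 1: cell (2,3)='T' (+3 fires, +1 burnt)
Step 2: cell (2,3)='T' (+4 fires, +3 burnt)
Step 3: cell (2,3)='T' (+5 fires, +4 burnt)
Step 4: cell (2,3)='F' (+5 fires, +5 burnt)
  -> target ignites at step 4
Step 5: cell (2,3)='.' (+5 fires, +5 burnt)
Step 6: cell (2,3)='.' (+5 fires, +5 burnt)
Step 7: cell (2,3)='.' (+3 fires, +5 burnt)
Step 8: cell (2,3)='.' (+2 fires, +3 burnt)
Step 9: cell (2,3)='.' (+1 fires, +2 burnt)
Step 10: cell (2,3)='.' (+0 fires, +1 burnt)
  fire out at step 10

4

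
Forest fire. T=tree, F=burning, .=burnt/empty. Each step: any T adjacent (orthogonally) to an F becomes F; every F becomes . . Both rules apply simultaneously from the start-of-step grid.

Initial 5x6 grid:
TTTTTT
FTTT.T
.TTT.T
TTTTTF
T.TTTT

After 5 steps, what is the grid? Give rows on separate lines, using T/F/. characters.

Step 1: 5 trees catch fire, 2 burn out
  FTTTTT
  .FTT.T
  .TTT.F
  TTTTF.
  T.TTTF
Step 2: 6 trees catch fire, 5 burn out
  .FTTTT
  ..FT.F
  .FTT..
  TTTF..
  T.TTF.
Step 3: 8 trees catch fire, 6 burn out
  ..FTTF
  ...F..
  ..FF..
  TFF...
  T.TF..
Step 4: 4 trees catch fire, 8 burn out
  ...FF.
  ......
  ......
  F.....
  T.F...
Step 5: 1 trees catch fire, 4 burn out
  ......
  ......
  ......
  ......
  F.....

......
......
......
......
F.....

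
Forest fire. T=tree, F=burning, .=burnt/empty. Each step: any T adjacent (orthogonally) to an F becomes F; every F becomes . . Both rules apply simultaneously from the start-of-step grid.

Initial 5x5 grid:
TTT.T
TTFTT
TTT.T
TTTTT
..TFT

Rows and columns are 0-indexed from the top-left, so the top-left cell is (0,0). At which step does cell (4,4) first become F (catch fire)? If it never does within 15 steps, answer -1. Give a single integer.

Step 1: cell (4,4)='F' (+7 fires, +2 burnt)
  -> target ignites at step 1
Step 2: cell (4,4)='.' (+6 fires, +7 burnt)
Step 3: cell (4,4)='.' (+5 fires, +6 burnt)
Step 4: cell (4,4)='.' (+1 fires, +5 burnt)
Step 5: cell (4,4)='.' (+0 fires, +1 burnt)
  fire out at step 5

1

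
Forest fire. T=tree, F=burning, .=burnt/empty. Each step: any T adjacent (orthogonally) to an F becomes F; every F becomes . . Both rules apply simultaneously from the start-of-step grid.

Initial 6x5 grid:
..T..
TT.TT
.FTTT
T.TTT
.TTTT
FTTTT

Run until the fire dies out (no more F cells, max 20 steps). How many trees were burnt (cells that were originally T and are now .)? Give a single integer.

Answer: 18

Derivation:
Step 1: +3 fires, +2 burnt (F count now 3)
Step 2: +5 fires, +3 burnt (F count now 5)
Step 3: +5 fires, +5 burnt (F count now 5)
Step 4: +4 fires, +5 burnt (F count now 4)
Step 5: +1 fires, +4 burnt (F count now 1)
Step 6: +0 fires, +1 burnt (F count now 0)
Fire out after step 6
Initially T: 20, now '.': 28
Total burnt (originally-T cells now '.'): 18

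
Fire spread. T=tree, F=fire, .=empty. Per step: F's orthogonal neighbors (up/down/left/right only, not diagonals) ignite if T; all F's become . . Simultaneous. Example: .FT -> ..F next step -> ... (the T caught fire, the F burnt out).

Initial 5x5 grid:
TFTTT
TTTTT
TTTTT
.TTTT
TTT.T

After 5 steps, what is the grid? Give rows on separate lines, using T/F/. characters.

Step 1: 3 trees catch fire, 1 burn out
  F.FTT
  TFTTT
  TTTTT
  .TTTT
  TTT.T
Step 2: 4 trees catch fire, 3 burn out
  ...FT
  F.FTT
  TFTTT
  .TTTT
  TTT.T
Step 3: 5 trees catch fire, 4 burn out
  ....F
  ...FT
  F.FTT
  .FTTT
  TTT.T
Step 4: 4 trees catch fire, 5 burn out
  .....
  ....F
  ...FT
  ..FTT
  TFT.T
Step 5: 4 trees catch fire, 4 burn out
  .....
  .....
  ....F
  ...FT
  F.F.T

.....
.....
....F
...FT
F.F.T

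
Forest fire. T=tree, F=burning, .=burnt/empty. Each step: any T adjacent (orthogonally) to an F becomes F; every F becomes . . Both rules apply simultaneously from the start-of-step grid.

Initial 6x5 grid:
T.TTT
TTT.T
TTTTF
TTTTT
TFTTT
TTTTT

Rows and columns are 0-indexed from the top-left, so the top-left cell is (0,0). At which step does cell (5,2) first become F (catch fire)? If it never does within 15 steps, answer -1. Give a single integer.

Step 1: cell (5,2)='T' (+7 fires, +2 burnt)
Step 2: cell (5,2)='F' (+10 fires, +7 burnt)
  -> target ignites at step 2
Step 3: cell (5,2)='.' (+6 fires, +10 burnt)
Step 4: cell (5,2)='.' (+2 fires, +6 burnt)
Step 5: cell (5,2)='.' (+1 fires, +2 burnt)
Step 6: cell (5,2)='.' (+0 fires, +1 burnt)
  fire out at step 6

2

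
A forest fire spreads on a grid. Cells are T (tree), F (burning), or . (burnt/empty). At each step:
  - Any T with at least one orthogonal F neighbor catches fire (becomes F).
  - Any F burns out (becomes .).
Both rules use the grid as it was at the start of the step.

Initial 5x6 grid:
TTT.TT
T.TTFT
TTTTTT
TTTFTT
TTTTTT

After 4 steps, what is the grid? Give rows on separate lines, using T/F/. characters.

Step 1: 8 trees catch fire, 2 burn out
  TTT.FT
  T.TF.F
  TTTFFT
  TTF.FT
  TTTFTT
Step 2: 8 trees catch fire, 8 burn out
  TTT..F
  T.F...
  TTF..F
  TF...F
  TTF.FT
Step 3: 5 trees catch fire, 8 burn out
  TTF...
  T.....
  TF....
  F.....
  TF...F
Step 4: 3 trees catch fire, 5 burn out
  TF....
  T.....
  F.....
  ......
  F.....

TF....
T.....
F.....
......
F.....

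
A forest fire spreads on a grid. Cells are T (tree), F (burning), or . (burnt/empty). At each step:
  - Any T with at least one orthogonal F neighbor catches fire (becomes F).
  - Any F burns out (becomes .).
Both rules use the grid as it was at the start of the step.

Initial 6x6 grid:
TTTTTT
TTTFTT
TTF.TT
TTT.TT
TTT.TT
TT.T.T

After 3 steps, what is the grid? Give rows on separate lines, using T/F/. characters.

Step 1: 5 trees catch fire, 2 burn out
  TTTFTT
  TTF.FT
  TF..TT
  TTF.TT
  TTT.TT
  TT.T.T
Step 2: 8 trees catch fire, 5 burn out
  TTF.FT
  TF...F
  F...FT
  TF..TT
  TTF.TT
  TT.T.T
Step 3: 7 trees catch fire, 8 burn out
  TF...F
  F.....
  .....F
  F...FT
  TF..TT
  TT.T.T

TF...F
F.....
.....F
F...FT
TF..TT
TT.T.T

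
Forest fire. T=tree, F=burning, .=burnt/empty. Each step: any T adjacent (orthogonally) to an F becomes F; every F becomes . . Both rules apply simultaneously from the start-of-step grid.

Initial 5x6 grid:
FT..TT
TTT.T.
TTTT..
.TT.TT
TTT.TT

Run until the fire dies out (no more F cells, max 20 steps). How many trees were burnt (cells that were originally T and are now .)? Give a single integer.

Answer: 13

Derivation:
Step 1: +2 fires, +1 burnt (F count now 2)
Step 2: +2 fires, +2 burnt (F count now 2)
Step 3: +2 fires, +2 burnt (F count now 2)
Step 4: +2 fires, +2 burnt (F count now 2)
Step 5: +3 fires, +2 burnt (F count now 3)
Step 6: +2 fires, +3 burnt (F count now 2)
Step 7: +0 fires, +2 burnt (F count now 0)
Fire out after step 7
Initially T: 20, now '.': 23
Total burnt (originally-T cells now '.'): 13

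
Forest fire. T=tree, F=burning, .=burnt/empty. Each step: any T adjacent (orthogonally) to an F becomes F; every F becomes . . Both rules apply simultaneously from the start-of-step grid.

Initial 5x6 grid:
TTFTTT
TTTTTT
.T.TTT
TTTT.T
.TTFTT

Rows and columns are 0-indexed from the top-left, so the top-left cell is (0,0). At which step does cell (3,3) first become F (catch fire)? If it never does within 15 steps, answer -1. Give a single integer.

Step 1: cell (3,3)='F' (+6 fires, +2 burnt)
  -> target ignites at step 1
Step 2: cell (3,3)='.' (+8 fires, +6 burnt)
Step 3: cell (3,3)='.' (+7 fires, +8 burnt)
Step 4: cell (3,3)='.' (+3 fires, +7 burnt)
Step 5: cell (3,3)='.' (+0 fires, +3 burnt)
  fire out at step 5

1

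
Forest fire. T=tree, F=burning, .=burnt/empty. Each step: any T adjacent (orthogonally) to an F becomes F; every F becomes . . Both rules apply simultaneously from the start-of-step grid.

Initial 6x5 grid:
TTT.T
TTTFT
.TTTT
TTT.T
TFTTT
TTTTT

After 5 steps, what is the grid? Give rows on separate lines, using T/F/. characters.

Step 1: 7 trees catch fire, 2 burn out
  TTT.T
  TTF.F
  .TTFT
  TFT.T
  F.FTT
  TFTTT
Step 2: 11 trees catch fire, 7 burn out
  TTF.F
  TF...
  .FF.F
  F.F.T
  ...FT
  F.FTT
Step 3: 5 trees catch fire, 11 burn out
  TF...
  F....
  .....
  ....F
  ....F
  ...FT
Step 4: 2 trees catch fire, 5 burn out
  F....
  .....
  .....
  .....
  .....
  ....F
Step 5: 0 trees catch fire, 2 burn out
  .....
  .....
  .....
  .....
  .....
  .....

.....
.....
.....
.....
.....
.....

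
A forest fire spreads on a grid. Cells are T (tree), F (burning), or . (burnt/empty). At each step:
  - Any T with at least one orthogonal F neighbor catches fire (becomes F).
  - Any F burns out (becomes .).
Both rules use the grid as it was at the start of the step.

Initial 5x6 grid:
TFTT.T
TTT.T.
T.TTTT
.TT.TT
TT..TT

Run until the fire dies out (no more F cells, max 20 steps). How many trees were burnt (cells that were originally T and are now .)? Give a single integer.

Step 1: +3 fires, +1 burnt (F count now 3)
Step 2: +3 fires, +3 burnt (F count now 3)
Step 3: +2 fires, +3 burnt (F count now 2)
Step 4: +2 fires, +2 burnt (F count now 2)
Step 5: +2 fires, +2 burnt (F count now 2)
Step 6: +4 fires, +2 burnt (F count now 4)
Step 7: +3 fires, +4 burnt (F count now 3)
Step 8: +1 fires, +3 burnt (F count now 1)
Step 9: +0 fires, +1 burnt (F count now 0)
Fire out after step 9
Initially T: 21, now '.': 29
Total burnt (originally-T cells now '.'): 20

Answer: 20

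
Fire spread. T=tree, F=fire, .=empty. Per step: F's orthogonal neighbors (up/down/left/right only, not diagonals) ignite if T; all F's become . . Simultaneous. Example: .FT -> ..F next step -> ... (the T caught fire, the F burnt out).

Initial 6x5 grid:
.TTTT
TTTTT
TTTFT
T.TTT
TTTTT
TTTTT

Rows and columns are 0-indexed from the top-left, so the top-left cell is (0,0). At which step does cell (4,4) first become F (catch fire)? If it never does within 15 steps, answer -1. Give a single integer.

Step 1: cell (4,4)='T' (+4 fires, +1 burnt)
Step 2: cell (4,4)='T' (+7 fires, +4 burnt)
Step 3: cell (4,4)='F' (+7 fires, +7 burnt)
  -> target ignites at step 3
Step 4: cell (4,4)='.' (+6 fires, +7 burnt)
Step 5: cell (4,4)='.' (+2 fires, +6 burnt)
Step 6: cell (4,4)='.' (+1 fires, +2 burnt)
Step 7: cell (4,4)='.' (+0 fires, +1 burnt)
  fire out at step 7

3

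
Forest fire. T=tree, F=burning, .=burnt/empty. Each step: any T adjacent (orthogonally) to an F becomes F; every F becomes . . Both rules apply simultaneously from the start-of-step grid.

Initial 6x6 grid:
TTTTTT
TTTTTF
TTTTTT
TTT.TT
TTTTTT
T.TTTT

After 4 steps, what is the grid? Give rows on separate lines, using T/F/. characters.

Step 1: 3 trees catch fire, 1 burn out
  TTTTTF
  TTTTF.
  TTTTTF
  TTT.TT
  TTTTTT
  T.TTTT
Step 2: 4 trees catch fire, 3 burn out
  TTTTF.
  TTTF..
  TTTTF.
  TTT.TF
  TTTTTT
  T.TTTT
Step 3: 5 trees catch fire, 4 burn out
  TTTF..
  TTF...
  TTTF..
  TTT.F.
  TTTTTF
  T.TTTT
Step 4: 5 trees catch fire, 5 burn out
  TTF...
  TF....
  TTF...
  TTT...
  TTTTF.
  T.TTTF

TTF...
TF....
TTF...
TTT...
TTTTF.
T.TTTF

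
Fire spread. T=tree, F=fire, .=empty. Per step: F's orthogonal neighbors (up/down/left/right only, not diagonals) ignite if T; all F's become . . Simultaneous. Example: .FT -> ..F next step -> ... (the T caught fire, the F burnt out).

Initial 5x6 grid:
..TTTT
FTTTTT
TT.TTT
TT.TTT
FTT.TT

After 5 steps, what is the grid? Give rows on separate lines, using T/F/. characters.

Step 1: 4 trees catch fire, 2 burn out
  ..TTTT
  .FTTTT
  FT.TTT
  FT.TTT
  .FT.TT
Step 2: 4 trees catch fire, 4 burn out
  ..TTTT
  ..FTTT
  .F.TTT
  .F.TTT
  ..F.TT
Step 3: 2 trees catch fire, 4 burn out
  ..FTTT
  ...FTT
  ...TTT
  ...TTT
  ....TT
Step 4: 3 trees catch fire, 2 burn out
  ...FTT
  ....FT
  ...FTT
  ...TTT
  ....TT
Step 5: 4 trees catch fire, 3 burn out
  ....FT
  .....F
  ....FT
  ...FTT
  ....TT

....FT
.....F
....FT
...FTT
....TT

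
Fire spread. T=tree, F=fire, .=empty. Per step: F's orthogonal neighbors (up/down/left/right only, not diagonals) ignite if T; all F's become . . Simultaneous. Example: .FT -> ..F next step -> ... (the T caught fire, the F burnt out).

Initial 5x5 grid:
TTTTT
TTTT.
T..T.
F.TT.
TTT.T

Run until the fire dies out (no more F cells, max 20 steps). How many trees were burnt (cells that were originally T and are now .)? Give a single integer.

Step 1: +2 fires, +1 burnt (F count now 2)
Step 2: +2 fires, +2 burnt (F count now 2)
Step 3: +3 fires, +2 burnt (F count now 3)
Step 4: +3 fires, +3 burnt (F count now 3)
Step 5: +3 fires, +3 burnt (F count now 3)
Step 6: +2 fires, +3 burnt (F count now 2)
Step 7: +1 fires, +2 burnt (F count now 1)
Step 8: +0 fires, +1 burnt (F count now 0)
Fire out after step 8
Initially T: 17, now '.': 24
Total burnt (originally-T cells now '.'): 16

Answer: 16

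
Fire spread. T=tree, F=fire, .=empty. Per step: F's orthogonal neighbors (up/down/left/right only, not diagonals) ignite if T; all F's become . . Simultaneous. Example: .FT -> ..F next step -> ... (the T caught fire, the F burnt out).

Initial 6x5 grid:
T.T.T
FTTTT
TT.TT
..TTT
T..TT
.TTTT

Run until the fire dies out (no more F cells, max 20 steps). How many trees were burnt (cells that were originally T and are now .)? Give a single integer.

Step 1: +3 fires, +1 burnt (F count now 3)
Step 2: +2 fires, +3 burnt (F count now 2)
Step 3: +2 fires, +2 burnt (F count now 2)
Step 4: +2 fires, +2 burnt (F count now 2)
Step 5: +3 fires, +2 burnt (F count now 3)
Step 6: +3 fires, +3 burnt (F count now 3)
Step 7: +2 fires, +3 burnt (F count now 2)
Step 8: +2 fires, +2 burnt (F count now 2)
Step 9: +1 fires, +2 burnt (F count now 1)
Step 10: +0 fires, +1 burnt (F count now 0)
Fire out after step 10
Initially T: 21, now '.': 29
Total burnt (originally-T cells now '.'): 20

Answer: 20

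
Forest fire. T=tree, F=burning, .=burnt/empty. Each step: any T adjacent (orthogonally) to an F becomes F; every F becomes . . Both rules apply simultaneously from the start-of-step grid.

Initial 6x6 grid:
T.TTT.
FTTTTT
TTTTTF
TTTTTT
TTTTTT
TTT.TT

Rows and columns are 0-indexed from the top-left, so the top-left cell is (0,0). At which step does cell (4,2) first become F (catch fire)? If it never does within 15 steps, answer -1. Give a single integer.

Step 1: cell (4,2)='T' (+6 fires, +2 burnt)
Step 2: cell (4,2)='T' (+7 fires, +6 burnt)
Step 3: cell (4,2)='T' (+9 fires, +7 burnt)
Step 4: cell (4,2)='T' (+6 fires, +9 burnt)
Step 5: cell (4,2)='F' (+2 fires, +6 burnt)
  -> target ignites at step 5
Step 6: cell (4,2)='.' (+1 fires, +2 burnt)
Step 7: cell (4,2)='.' (+0 fires, +1 burnt)
  fire out at step 7

5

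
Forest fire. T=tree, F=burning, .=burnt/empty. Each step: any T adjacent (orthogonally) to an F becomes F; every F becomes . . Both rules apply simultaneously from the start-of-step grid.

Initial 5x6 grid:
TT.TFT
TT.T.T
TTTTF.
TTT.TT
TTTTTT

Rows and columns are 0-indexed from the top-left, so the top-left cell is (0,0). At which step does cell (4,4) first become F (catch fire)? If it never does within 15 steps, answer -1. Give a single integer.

Step 1: cell (4,4)='T' (+4 fires, +2 burnt)
Step 2: cell (4,4)='F' (+5 fires, +4 burnt)
  -> target ignites at step 2
Step 3: cell (4,4)='.' (+4 fires, +5 burnt)
Step 4: cell (4,4)='.' (+4 fires, +4 burnt)
Step 5: cell (4,4)='.' (+4 fires, +4 burnt)
Step 6: cell (4,4)='.' (+2 fires, +4 burnt)
Step 7: cell (4,4)='.' (+0 fires, +2 burnt)
  fire out at step 7

2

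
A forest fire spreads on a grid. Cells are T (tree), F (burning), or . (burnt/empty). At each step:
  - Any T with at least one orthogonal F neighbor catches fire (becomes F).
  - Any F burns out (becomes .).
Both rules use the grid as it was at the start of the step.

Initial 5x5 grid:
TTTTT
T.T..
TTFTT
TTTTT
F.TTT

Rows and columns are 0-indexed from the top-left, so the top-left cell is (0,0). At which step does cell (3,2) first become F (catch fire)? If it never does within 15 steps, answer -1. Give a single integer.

Step 1: cell (3,2)='F' (+5 fires, +2 burnt)
  -> target ignites at step 1
Step 2: cell (3,2)='.' (+6 fires, +5 burnt)
Step 3: cell (3,2)='.' (+5 fires, +6 burnt)
Step 4: cell (3,2)='.' (+3 fires, +5 burnt)
Step 5: cell (3,2)='.' (+0 fires, +3 burnt)
  fire out at step 5

1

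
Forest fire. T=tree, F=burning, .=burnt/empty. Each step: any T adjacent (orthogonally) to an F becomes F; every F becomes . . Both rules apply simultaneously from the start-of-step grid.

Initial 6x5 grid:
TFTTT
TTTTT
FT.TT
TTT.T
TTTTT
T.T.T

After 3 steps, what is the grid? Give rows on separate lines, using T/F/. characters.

Step 1: 6 trees catch fire, 2 burn out
  F.FTT
  FFTTT
  .F.TT
  FTT.T
  TTTTT
  T.T.T
Step 2: 4 trees catch fire, 6 burn out
  ...FT
  ..FTT
  ...TT
  .FT.T
  FTTTT
  T.T.T
Step 3: 5 trees catch fire, 4 burn out
  ....F
  ...FT
  ...TT
  ..F.T
  .FTTT
  F.T.T

....F
...FT
...TT
..F.T
.FTTT
F.T.T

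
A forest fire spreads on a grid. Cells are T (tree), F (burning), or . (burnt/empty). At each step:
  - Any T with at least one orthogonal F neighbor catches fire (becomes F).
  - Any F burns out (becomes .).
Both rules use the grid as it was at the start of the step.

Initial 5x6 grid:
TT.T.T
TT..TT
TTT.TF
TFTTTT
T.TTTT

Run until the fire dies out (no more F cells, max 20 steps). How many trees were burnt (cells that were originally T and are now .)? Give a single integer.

Step 1: +6 fires, +2 burnt (F count now 6)
Step 2: +10 fires, +6 burnt (F count now 10)
Step 3: +4 fires, +10 burnt (F count now 4)
Step 4: +1 fires, +4 burnt (F count now 1)
Step 5: +0 fires, +1 burnt (F count now 0)
Fire out after step 5
Initially T: 22, now '.': 29
Total burnt (originally-T cells now '.'): 21

Answer: 21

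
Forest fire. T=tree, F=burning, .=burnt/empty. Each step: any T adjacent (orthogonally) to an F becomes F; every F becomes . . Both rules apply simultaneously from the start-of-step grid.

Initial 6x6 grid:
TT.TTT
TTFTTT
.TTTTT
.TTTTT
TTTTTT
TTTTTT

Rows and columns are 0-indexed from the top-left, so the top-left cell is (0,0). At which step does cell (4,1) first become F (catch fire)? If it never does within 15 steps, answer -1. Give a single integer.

Step 1: cell (4,1)='T' (+3 fires, +1 burnt)
Step 2: cell (4,1)='T' (+7 fires, +3 burnt)
Step 3: cell (4,1)='T' (+7 fires, +7 burnt)
Step 4: cell (4,1)='F' (+6 fires, +7 burnt)
  -> target ignites at step 4
Step 5: cell (4,1)='.' (+5 fires, +6 burnt)
Step 6: cell (4,1)='.' (+3 fires, +5 burnt)
Step 7: cell (4,1)='.' (+1 fires, +3 burnt)
Step 8: cell (4,1)='.' (+0 fires, +1 burnt)
  fire out at step 8

4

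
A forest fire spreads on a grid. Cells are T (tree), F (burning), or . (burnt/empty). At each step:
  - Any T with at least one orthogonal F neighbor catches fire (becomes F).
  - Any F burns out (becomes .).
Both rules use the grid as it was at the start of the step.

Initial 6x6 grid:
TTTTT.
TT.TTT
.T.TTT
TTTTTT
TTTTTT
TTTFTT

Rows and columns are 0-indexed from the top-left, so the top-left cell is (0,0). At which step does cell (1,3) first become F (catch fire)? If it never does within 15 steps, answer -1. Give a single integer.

Step 1: cell (1,3)='T' (+3 fires, +1 burnt)
Step 2: cell (1,3)='T' (+5 fires, +3 burnt)
Step 3: cell (1,3)='T' (+6 fires, +5 burnt)
Step 4: cell (1,3)='F' (+5 fires, +6 burnt)
  -> target ignites at step 4
Step 5: cell (1,3)='.' (+5 fires, +5 burnt)
Step 6: cell (1,3)='.' (+4 fires, +5 burnt)
Step 7: cell (1,3)='.' (+2 fires, +4 burnt)
Step 8: cell (1,3)='.' (+1 fires, +2 burnt)
Step 9: cell (1,3)='.' (+0 fires, +1 burnt)
  fire out at step 9

4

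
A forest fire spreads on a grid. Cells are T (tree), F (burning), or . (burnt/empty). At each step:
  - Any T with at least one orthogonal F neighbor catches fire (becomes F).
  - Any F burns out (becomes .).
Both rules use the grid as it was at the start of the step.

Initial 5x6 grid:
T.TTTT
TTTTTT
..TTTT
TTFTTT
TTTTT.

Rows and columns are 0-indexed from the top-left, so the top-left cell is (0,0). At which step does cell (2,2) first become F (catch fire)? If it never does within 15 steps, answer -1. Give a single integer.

Step 1: cell (2,2)='F' (+4 fires, +1 burnt)
  -> target ignites at step 1
Step 2: cell (2,2)='.' (+6 fires, +4 burnt)
Step 3: cell (2,2)='.' (+7 fires, +6 burnt)
Step 4: cell (2,2)='.' (+4 fires, +7 burnt)
Step 5: cell (2,2)='.' (+3 fires, +4 burnt)
Step 6: cell (2,2)='.' (+1 fires, +3 burnt)
Step 7: cell (2,2)='.' (+0 fires, +1 burnt)
  fire out at step 7

1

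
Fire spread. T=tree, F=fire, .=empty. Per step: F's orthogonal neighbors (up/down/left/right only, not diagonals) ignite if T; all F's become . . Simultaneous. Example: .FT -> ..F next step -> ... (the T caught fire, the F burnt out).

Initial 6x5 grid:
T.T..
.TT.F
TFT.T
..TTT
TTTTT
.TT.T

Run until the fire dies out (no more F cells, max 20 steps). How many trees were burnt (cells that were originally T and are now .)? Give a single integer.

Answer: 17

Derivation:
Step 1: +4 fires, +2 burnt (F count now 4)
Step 2: +3 fires, +4 burnt (F count now 3)
Step 3: +4 fires, +3 burnt (F count now 4)
Step 4: +4 fires, +4 burnt (F count now 4)
Step 5: +2 fires, +4 burnt (F count now 2)
Step 6: +0 fires, +2 burnt (F count now 0)
Fire out after step 6
Initially T: 18, now '.': 29
Total burnt (originally-T cells now '.'): 17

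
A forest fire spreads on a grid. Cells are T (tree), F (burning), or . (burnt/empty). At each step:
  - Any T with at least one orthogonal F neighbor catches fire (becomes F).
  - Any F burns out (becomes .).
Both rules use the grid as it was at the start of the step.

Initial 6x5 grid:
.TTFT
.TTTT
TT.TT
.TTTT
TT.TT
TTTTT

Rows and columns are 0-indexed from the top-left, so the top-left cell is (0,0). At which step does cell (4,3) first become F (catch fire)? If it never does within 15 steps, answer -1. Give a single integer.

Step 1: cell (4,3)='T' (+3 fires, +1 burnt)
Step 2: cell (4,3)='T' (+4 fires, +3 burnt)
Step 3: cell (4,3)='T' (+3 fires, +4 burnt)
Step 4: cell (4,3)='F' (+4 fires, +3 burnt)
  -> target ignites at step 4
Step 5: cell (4,3)='.' (+4 fires, +4 burnt)
Step 6: cell (4,3)='.' (+3 fires, +4 burnt)
Step 7: cell (4,3)='.' (+2 fires, +3 burnt)
Step 8: cell (4,3)='.' (+1 fires, +2 burnt)
Step 9: cell (4,3)='.' (+0 fires, +1 burnt)
  fire out at step 9

4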